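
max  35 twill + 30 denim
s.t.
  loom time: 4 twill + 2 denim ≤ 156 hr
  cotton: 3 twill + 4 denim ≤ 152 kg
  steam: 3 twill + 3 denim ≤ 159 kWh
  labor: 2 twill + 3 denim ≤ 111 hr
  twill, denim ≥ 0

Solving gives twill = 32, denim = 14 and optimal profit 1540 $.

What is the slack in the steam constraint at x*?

21

steam used = 3·32 + 3·14 = 138; slack = 159 − 138 = 21.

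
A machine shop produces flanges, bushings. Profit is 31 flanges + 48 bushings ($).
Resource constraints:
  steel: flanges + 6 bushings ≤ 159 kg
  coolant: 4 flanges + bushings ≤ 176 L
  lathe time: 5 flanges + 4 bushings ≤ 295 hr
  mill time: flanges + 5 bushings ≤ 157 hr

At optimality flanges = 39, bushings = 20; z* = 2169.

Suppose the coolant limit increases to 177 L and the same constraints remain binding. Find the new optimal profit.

Binding: steel and coolant. Non-binding: lathe time (20 unused), mill time (18 unused).
Slack constraints have shadow price 0 (complementary slackness).
From A_Bᵀ y = c: 1·y_steel + 4·y_coolant = 31; 6·y_steel + 1·y_coolant = 48.
Solving: y_steel = 7, y_coolant = 6.
Δz = y_coolant·Δb = 6 × (1) = 6, so new z* = 2169 + 6 = 2175.

2175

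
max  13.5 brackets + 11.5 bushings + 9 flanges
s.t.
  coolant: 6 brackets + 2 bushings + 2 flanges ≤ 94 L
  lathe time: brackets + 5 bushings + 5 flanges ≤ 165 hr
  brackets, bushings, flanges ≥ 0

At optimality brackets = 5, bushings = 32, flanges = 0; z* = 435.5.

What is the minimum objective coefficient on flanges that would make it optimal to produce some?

11.5

Both coolant and lathe time are binding at x*.
Dual feasibility on the basic columns requires 6·y_coolant + 1·y_lathe time = 13.5, 2·y_coolant + 5·y_lathe time = 11.5.
Solving: y_coolant = 2, y_lathe time = 1.5.
flanges enters the basis when its profit ≥ yᵀa₃ = 2·2 + 1.5·5 = 11.5.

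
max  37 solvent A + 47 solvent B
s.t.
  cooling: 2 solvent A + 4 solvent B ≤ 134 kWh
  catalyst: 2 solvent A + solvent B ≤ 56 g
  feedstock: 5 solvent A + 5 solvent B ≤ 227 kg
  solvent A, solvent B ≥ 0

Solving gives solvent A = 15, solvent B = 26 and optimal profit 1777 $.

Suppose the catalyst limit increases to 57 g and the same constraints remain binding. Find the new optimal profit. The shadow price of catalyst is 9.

1786

Δb = 1, so new z* = 1777 + (9)·(1) = 1777 + 9 = 1786.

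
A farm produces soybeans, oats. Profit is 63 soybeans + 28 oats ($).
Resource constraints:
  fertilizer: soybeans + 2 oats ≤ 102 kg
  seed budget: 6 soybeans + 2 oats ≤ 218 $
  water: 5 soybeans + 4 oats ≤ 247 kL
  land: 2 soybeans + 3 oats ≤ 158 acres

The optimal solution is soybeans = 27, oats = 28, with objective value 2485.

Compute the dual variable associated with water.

3

Binding: seed budget and water. Non-binding: fertilizer (19 unused), land (20 unused).
Since fertilizer, land are not tight, their duals are 0.
The binding rows give the dual system: 6·y_seed budget + 5·y_water = 63 and 2·y_seed budget + 4·y_water = 28.
Solving: y_seed budget = 8, y_water = 3.
Shadow price of water = 3.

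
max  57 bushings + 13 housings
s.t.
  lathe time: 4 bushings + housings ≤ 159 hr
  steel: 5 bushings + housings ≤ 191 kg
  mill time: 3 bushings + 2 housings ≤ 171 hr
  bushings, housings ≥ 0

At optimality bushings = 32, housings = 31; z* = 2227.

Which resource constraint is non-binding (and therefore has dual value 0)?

mill time

lathe time: 159/159 (binding)
steel: 191/191 (binding)
mill time: 158/171 (slack 13)
By complementary slackness, a constraint with positive slack has shadow price 0 → mill time.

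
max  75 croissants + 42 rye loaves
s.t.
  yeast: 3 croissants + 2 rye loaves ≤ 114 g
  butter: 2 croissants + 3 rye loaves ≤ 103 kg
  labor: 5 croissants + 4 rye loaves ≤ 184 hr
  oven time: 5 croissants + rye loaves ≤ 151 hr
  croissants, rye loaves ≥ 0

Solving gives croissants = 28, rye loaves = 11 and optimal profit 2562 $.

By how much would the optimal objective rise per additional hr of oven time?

6

Check each constraint at x*: yeast 106/114 (slack 8); butter 89/103 (slack 14); labor 184/184 (tight); oven time 151/151 (tight).
Slack constraints have shadow price 0 (complementary slackness).
Dual feasibility on the basic columns requires 5·y_labor + 5·y_oven time = 75, 4·y_labor + 1·y_oven time = 42.
→ y_labor = 9 and y_oven time = 6.
Shadow price of oven time = 6.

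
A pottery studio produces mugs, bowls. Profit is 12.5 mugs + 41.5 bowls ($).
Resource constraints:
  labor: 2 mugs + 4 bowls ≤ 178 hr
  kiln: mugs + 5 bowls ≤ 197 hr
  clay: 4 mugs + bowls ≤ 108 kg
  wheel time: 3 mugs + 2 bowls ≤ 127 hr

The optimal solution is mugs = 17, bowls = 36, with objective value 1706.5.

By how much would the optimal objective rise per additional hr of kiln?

5.5

Binding: labor and kiln. Non-binding: clay (4 unused), wheel time (4 unused).
Since clay, wheel time are not tight, their duals are 0.
Dual feasibility on the basic columns requires 2·y_labor + 1·y_kiln = 12.5, 4·y_labor + 5·y_kiln = 41.5.
This yields shadow prices y_labor = 3.5, y_kiln = 5.5.
Shadow price of kiln = 5.5.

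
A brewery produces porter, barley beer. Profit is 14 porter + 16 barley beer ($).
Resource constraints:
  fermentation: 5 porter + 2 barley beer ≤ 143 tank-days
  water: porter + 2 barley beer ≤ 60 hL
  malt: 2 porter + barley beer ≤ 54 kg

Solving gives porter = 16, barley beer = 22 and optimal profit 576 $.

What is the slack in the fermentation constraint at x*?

fermentation used = 5·16 + 2·22 = 124; slack = 143 − 124 = 19.

19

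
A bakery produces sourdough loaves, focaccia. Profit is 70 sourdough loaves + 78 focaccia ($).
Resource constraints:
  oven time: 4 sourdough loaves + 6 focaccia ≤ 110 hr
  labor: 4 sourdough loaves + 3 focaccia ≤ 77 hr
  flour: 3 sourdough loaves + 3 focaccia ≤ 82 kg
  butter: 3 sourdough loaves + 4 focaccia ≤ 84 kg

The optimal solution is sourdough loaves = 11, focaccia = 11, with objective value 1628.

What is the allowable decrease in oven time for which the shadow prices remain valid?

Binding constraints: oven time, labor. The basis is B = [[4,6],[4,3]] with det -12.
Per unit decrease in oven time, x* moves by d = (0.25, -0.3333).
The basis stays optimal until focaccia reaches 0; allowable decrease = 33 hr.

33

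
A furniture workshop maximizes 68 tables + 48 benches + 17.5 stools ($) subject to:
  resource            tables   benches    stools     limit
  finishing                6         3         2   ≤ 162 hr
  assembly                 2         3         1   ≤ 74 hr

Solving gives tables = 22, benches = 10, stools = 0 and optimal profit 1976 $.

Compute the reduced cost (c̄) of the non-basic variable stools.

At the optimum: finishing uses 162 of 162 (binding); assembly uses 74 of 74 (binding).
From A_Bᵀ y = c: 6·y_finishing + 2·y_assembly = 68; 3·y_finishing + 3·y_assembly = 48.
→ y_finishing = 9 and y_assembly = 7.
Reduced cost of stools: c₃ − yᵀa₃ = 17.5 − (9·2 + 7·1) = 17.5 − 25 = -7.5.

-7.5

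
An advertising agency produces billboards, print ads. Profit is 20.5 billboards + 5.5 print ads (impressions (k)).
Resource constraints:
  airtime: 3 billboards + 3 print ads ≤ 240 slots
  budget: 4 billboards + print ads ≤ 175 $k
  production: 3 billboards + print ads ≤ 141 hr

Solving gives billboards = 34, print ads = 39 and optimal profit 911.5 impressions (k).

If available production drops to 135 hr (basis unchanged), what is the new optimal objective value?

902.5

Binding: budget and production. Non-binding: airtime (21 unused).
Slack constraints have shadow price 0 (complementary slackness).
From A_Bᵀ y = c: 4·y_budget + 3·y_production = 20.5; 1·y_budget + 1·y_production = 5.5.
This yields shadow prices y_budget = 4, y_production = 1.5.
Δz = y_production·Δb = 1.5 × (-6) = -9, so new z* = 911.5 − 9 = 902.5.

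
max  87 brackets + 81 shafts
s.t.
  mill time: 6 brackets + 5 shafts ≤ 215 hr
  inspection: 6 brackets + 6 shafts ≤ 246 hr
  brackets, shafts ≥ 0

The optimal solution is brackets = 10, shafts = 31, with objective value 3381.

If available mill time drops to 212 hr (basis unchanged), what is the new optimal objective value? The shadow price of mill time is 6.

Δb = -3, so new z* = 3381 + (6)·(-3) = 3381 − 18 = 3363.

3363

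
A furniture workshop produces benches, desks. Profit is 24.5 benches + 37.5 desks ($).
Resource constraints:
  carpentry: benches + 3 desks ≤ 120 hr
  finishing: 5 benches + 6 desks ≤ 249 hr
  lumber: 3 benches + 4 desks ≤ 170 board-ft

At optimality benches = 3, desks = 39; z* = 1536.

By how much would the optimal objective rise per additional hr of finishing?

At the optimum: carpentry uses 120 of 120 (binding); finishing uses 249 of 249 (binding); lumber uses 165 of 170 (slack = 5).
By complementary slackness, y = 0 for the non-binding constraint.
Dual feasibility on the basic columns requires 1·y_carpentry + 5·y_finishing = 24.5, 3·y_carpentry + 6·y_finishing = 37.5.
Solving: y_carpentry = 4.5, y_finishing = 4.
Shadow price of finishing = 4.

4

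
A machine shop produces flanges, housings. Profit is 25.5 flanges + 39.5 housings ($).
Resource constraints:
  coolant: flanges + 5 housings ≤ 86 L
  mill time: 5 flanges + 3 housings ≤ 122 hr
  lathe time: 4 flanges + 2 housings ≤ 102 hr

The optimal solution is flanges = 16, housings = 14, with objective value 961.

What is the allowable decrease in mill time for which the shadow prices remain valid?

Binding constraints: coolant, mill time. The basis is B = [[1,5],[5,3]] with det -22.
Per unit decrease in mill time, x* moves by d = (-0.2273, 0.0455).
The basis stays optimal until flanges reaches 0; allowable decrease = 70.4 hr.

70.4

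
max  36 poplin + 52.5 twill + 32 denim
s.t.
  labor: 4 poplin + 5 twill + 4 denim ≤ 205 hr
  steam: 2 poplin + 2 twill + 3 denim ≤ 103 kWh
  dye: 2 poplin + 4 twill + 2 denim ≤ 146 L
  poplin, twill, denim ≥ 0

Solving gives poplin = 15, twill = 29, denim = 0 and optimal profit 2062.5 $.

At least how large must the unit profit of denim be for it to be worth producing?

36

Check each constraint at x*: labor 205/205 (tight); steam 88/103 (slack 15); dye 146/146 (tight).
Since steam is not tight, its dual is 0.
Dual feasibility on the basic columns requires 4·y_labor + 2·y_dye = 36, 5·y_labor + 4·y_dye = 52.5.
This yields shadow prices y_labor = 6.5, y_dye = 5.
denim enters the basis when its profit ≥ yᵀa₃ = 6.5·4 + 5·2 = 36.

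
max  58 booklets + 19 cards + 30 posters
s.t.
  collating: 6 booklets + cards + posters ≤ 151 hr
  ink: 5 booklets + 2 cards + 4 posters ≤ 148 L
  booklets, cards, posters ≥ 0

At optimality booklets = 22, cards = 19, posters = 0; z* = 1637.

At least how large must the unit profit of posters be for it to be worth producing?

At the optimum: collating uses 151 of 151 (binding); ink uses 148 of 148 (binding).
The binding rows give the dual system: 6·y_collating + 5·y_ink = 58 and 1·y_collating + 2·y_ink = 19.
Solving: y_collating = 3, y_ink = 8.
posters enters the basis when its profit ≥ yᵀa₃ = 3·1 + 8·4 = 35.

35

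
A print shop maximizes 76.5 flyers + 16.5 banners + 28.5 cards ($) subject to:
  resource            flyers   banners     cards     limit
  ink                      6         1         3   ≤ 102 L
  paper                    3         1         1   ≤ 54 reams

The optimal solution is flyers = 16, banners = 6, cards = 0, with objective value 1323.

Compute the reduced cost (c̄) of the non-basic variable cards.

At the optimum: ink uses 102 of 102 (binding); paper uses 54 of 54 (binding).
Dual feasibility on the basic columns requires 6·y_ink + 3·y_paper = 76.5, 1·y_ink + 1·y_paper = 16.5.
Solving: y_ink = 9, y_paper = 7.5.
Reduced cost of cards: c₃ − yᵀa₃ = 28.5 − (9·3 + 7.5·1) = 28.5 − 34.5 = -6.

-6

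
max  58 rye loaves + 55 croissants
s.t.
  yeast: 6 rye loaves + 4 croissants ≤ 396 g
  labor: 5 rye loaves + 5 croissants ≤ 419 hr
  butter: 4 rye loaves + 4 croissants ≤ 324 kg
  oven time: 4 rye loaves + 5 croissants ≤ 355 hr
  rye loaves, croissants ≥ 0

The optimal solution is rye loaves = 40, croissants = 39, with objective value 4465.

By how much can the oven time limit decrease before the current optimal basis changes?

91

Binding constraints: yeast, oven time. The basis is B = [[6,4],[4,5]] with det 14.
Per unit decrease in oven time, x* moves by d = (0.2857, -0.4286).
The basis stays optimal until croissants reaches 0; allowable decrease = 91 hr.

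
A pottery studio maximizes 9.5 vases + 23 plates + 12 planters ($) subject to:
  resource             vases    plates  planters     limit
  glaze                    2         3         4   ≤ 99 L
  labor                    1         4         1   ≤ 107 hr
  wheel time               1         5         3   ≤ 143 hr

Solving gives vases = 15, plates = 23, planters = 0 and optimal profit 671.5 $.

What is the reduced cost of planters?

At the optimum: glaze uses 99 of 99 (binding); labor uses 107 of 107 (binding); wheel time uses 130 of 143 (slack = 13).
Since wheel time is not tight, its dual is 0.
Dual feasibility on the basic columns requires 2·y_glaze + 1·y_labor = 9.5, 3·y_glaze + 4·y_labor = 23.
This yields shadow prices y_glaze = 3, y_labor = 3.5.
Reduced cost of planters: c₃ − yᵀa₃ = 12 − (3·4 + 3.5·1) = 12 − 15.5 = -3.5.

-3.5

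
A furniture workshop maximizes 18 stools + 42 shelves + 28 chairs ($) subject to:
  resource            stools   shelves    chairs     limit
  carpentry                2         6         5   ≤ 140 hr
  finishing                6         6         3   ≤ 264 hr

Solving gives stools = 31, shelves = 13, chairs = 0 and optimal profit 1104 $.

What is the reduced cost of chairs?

-5

At the optimum: carpentry uses 140 of 140 (binding); finishing uses 264 of 264 (binding).
Dual feasibility on the basic columns requires 2·y_carpentry + 6·y_finishing = 18, 6·y_carpentry + 6·y_finishing = 42.
This yields shadow prices y_carpentry = 6, y_finishing = 1.
Reduced cost of chairs: c₃ − yᵀa₃ = 28 − (6·5 + 1·3) = 28 − 33 = -5.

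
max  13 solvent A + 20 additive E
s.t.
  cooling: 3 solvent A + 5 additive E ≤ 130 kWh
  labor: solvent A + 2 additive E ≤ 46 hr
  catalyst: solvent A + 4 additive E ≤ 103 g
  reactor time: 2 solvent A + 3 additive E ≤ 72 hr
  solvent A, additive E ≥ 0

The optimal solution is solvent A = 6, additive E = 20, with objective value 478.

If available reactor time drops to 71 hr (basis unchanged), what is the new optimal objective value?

Check each constraint at x*: cooling 118/130 (slack 12); labor 46/46 (tight); catalyst 86/103 (slack 17); reactor time 72/72 (tight).
Since cooling, catalyst are not tight, their duals are 0.
Dual feasibility on the basic columns requires 1·y_labor + 2·y_reactor time = 13, 2·y_labor + 3·y_reactor time = 20.
This yields shadow prices y_labor = 1, y_reactor time = 6.
Δz = y_reactor time·Δb = 6 × (-1) = -6, so new z* = 478 − 6 = 472.

472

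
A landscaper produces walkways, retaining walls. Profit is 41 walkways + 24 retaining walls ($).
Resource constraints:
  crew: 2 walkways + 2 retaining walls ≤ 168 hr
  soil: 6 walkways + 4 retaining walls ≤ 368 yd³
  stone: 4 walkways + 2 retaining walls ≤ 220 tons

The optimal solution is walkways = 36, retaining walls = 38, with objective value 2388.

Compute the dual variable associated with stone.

Binding: soil and stone. Non-binding: crew (20 unused).
By complementary slackness, y = 0 for the non-binding constraint.
The binding rows give the dual system: 6·y_soil + 4·y_stone = 41 and 4·y_soil + 2·y_stone = 24.
Solving: y_soil = 3.5, y_stone = 5.
Shadow price of stone = 5.

5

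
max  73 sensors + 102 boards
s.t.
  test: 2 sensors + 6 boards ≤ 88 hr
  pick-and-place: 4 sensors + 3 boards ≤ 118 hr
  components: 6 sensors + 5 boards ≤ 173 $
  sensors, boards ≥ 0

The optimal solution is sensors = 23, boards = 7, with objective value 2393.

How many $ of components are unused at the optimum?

components used = 6·23 + 5·7 = 173; slack = 173 − 173 = 0.

0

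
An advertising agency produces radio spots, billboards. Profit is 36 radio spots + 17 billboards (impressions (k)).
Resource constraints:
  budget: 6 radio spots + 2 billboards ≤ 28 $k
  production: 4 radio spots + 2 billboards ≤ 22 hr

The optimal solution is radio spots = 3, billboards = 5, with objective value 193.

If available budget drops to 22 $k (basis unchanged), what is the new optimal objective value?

187

Both budget and production are binding at x*.
Dual feasibility on the basic columns requires 6·y_budget + 4·y_production = 36, 2·y_budget + 2·y_production = 17.
Solving: y_budget = 1, y_production = 7.5.
Δz = y_budget·Δb = 1 × (-6) = -6, so new z* = 193 − 6 = 187.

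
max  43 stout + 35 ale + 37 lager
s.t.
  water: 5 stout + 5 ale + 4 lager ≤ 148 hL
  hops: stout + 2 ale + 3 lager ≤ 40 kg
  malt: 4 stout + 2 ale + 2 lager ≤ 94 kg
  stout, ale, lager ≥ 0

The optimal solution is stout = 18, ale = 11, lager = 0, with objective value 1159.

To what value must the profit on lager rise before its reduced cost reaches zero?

44

Check each constraint at x*: water 145/148 (slack 3); hops 40/40 (tight); malt 94/94 (tight).
Slack constraints have shadow price 0 (complementary slackness).
The binding rows give the dual system: 1·y_hops + 4·y_malt = 43 and 2·y_hops + 2·y_malt = 35.
This yields shadow prices y_hops = 9, y_malt = 8.5.
lager enters the basis when its profit ≥ yᵀa₃ = 9·3 + 8.5·2 = 44.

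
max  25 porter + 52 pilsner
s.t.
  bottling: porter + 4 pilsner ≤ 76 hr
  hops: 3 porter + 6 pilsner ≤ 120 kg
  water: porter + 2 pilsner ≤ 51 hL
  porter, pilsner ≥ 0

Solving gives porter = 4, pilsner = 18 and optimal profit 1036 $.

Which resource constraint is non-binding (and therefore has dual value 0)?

water

bottling: 76/76 (binding)
hops: 120/120 (binding)
water: 40/51 (slack 11)
By complementary slackness, a constraint with positive slack has shadow price 0 → water.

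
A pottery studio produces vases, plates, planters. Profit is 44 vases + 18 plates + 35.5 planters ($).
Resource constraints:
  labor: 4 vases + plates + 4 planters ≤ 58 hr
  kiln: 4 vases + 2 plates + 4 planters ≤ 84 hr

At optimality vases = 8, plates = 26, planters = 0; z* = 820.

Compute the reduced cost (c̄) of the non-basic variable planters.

Both labor and kiln are binding at x*.
Dual feasibility on the basic columns requires 4·y_labor + 4·y_kiln = 44, 1·y_labor + 2·y_kiln = 18.
This yields shadow prices y_labor = 4, y_kiln = 7.
Reduced cost of planters: c₃ − yᵀa₃ = 35.5 − (4·4 + 7·4) = 35.5 − 44 = -8.5.

-8.5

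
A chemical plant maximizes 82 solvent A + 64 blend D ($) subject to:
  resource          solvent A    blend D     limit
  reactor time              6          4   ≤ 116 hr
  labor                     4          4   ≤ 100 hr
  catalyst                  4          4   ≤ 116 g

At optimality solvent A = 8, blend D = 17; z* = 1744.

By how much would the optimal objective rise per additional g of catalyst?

Binding: reactor time and labor. Non-binding: catalyst (16 unused).
Slack constraints have shadow price 0 (complementary slackness).
From A_Bᵀ y = c: 6·y_reactor time + 4·y_labor = 82; 4·y_reactor time + 4·y_labor = 64.
Solving: y_reactor time = 9, y_labor = 7.
Shadow price of catalyst = 0.

0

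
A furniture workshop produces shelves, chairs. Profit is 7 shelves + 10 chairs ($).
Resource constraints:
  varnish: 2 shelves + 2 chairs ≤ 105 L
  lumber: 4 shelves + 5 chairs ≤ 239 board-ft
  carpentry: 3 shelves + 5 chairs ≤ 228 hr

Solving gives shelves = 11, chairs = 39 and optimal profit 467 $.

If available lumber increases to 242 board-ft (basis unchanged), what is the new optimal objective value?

Check each constraint at x*: varnish 100/105 (slack 5); lumber 239/239 (tight); carpentry 228/228 (tight).
Since varnish is not tight, its dual is 0.
The binding rows give the dual system: 4·y_lumber + 3·y_carpentry = 7 and 5·y_lumber + 5·y_carpentry = 10.
→ y_lumber = 1 and y_carpentry = 1.
Δz = y_lumber·Δb = 1 × (3) = 3, so new z* = 467 + 3 = 470.

470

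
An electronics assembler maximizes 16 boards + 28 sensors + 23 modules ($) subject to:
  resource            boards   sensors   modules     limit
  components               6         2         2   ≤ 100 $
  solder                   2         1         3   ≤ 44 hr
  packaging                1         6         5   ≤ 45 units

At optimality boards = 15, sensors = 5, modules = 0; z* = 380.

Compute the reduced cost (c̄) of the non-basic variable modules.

At the optimum: components uses 100 of 100 (binding); solder uses 35 of 44 (slack = 9); packaging uses 45 of 45 (binding).
Since solder is not tight, its dual is 0.
From A_Bᵀ y = c: 6·y_components + 1·y_packaging = 16; 2·y_components + 6·y_packaging = 28.
This yields shadow prices y_components = 2, y_packaging = 4.
Reduced cost of modules: c₃ − yᵀa₃ = 23 − (2·2 + 4·5) = 23 − 24 = -1.

-1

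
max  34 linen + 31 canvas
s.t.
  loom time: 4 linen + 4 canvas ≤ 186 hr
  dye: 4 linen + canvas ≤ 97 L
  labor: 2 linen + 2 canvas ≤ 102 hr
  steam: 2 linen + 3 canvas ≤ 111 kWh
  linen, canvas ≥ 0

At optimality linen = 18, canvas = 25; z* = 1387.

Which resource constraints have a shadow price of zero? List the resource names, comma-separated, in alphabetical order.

loom time: 172/186 (slack 14)
dye: 97/97 (binding)
labor: 86/102 (slack 16)
steam: 111/111 (binding)
By complementary slackness, a constraint with positive slack has shadow price 0 → labor, loom time.

labor, loom time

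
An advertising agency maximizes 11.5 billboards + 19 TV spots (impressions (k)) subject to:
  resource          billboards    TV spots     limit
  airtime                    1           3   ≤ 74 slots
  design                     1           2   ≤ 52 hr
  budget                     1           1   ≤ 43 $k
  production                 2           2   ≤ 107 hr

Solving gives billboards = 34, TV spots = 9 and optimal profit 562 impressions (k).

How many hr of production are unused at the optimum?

21

production used = 2·34 + 2·9 = 86; slack = 107 − 86 = 21.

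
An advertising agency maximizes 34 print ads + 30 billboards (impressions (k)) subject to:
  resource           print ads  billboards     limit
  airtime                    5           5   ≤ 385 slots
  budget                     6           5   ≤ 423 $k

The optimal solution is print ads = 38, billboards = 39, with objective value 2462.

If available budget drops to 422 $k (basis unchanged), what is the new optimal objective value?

Check each constraint at x*: airtime 385/385 (tight); budget 423/423 (tight).
Dual feasibility on the basic columns requires 5·y_airtime + 6·y_budget = 34, 5·y_airtime + 5·y_budget = 30.
Solving: y_airtime = 2, y_budget = 4.
Δz = y_budget·Δb = 4 × (-1) = -4, so new z* = 2462 − 4 = 2458.

2458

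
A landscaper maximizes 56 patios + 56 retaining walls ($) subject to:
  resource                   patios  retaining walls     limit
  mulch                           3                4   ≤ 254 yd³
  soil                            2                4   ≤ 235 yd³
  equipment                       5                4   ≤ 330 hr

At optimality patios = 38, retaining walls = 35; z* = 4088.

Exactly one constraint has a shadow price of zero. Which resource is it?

mulch: 254/254 (binding)
soil: 216/235 (slack 19)
equipment: 330/330 (binding)
By complementary slackness, a constraint with positive slack has shadow price 0 → soil.

soil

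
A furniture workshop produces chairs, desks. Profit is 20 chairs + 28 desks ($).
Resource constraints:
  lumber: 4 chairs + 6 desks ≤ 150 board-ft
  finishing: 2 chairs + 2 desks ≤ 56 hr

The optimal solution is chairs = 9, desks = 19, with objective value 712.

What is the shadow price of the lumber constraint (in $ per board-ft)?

At the optimum: lumber uses 150 of 150 (binding); finishing uses 56 of 56 (binding).
Dual feasibility on the basic columns requires 4·y_lumber + 2·y_finishing = 20, 6·y_lumber + 2·y_finishing = 28.
→ y_lumber = 4 and y_finishing = 2.
Shadow price of lumber = 4.

4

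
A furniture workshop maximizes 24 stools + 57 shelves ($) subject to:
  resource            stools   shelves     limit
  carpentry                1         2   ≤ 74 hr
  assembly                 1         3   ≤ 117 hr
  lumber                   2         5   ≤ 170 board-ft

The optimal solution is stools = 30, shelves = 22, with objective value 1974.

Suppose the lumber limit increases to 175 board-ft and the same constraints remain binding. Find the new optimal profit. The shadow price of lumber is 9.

2019

Δb = 5, so new z* = 1974 + (9)·(5) = 1974 + 45 = 2019.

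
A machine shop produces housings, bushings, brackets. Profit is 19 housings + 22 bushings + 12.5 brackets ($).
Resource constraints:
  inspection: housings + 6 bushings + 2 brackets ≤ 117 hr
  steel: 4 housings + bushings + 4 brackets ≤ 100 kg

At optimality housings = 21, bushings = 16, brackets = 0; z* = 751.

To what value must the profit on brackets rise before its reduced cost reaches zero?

22

Both inspection and steel are binding at x*.
From A_Bᵀ y = c: 1·y_inspection + 4·y_steel = 19; 6·y_inspection + 1·y_steel = 22.
→ y_inspection = 3 and y_steel = 4.
brackets enters the basis when its profit ≥ yᵀa₃ = 3·2 + 4·4 = 22.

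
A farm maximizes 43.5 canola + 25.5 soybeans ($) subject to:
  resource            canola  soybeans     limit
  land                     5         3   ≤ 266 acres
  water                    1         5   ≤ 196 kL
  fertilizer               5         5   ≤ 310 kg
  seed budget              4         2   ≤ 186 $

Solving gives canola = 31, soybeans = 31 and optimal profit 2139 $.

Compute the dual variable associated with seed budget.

Binding: fertilizer and seed budget. Non-binding: land (18 unused), water (10 unused).
Slack constraints have shadow price 0 (complementary slackness).
From A_Bᵀ y = c: 5·y_fertilizer + 4·y_seed budget = 43.5; 5·y_fertilizer + 2·y_seed budget = 25.5.
Solving: y_fertilizer = 1.5, y_seed budget = 9.
Shadow price of seed budget = 9.

9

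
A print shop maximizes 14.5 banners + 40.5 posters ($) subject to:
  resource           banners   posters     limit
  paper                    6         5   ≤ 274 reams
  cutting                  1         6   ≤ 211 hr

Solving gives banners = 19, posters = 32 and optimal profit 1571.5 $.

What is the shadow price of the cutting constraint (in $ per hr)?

Both paper and cutting are binding at x*.
Dual feasibility on the basic columns requires 6·y_paper + 1·y_cutting = 14.5, 5·y_paper + 6·y_cutting = 40.5.
Solving: y_paper = 1.5, y_cutting = 5.5.
Shadow price of cutting = 5.5.

5.5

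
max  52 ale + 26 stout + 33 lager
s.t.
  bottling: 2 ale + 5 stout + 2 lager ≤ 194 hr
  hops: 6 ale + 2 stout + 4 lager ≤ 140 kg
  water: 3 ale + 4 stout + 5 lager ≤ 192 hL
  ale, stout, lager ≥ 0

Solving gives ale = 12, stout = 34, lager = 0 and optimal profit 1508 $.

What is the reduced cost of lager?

-3

Check each constraint at x*: bottling 194/194 (tight); hops 140/140 (tight); water 172/192 (slack 20).
Since water is not tight, its dual is 0.
The binding rows give the dual system: 2·y_bottling + 6·y_hops = 52 and 5·y_bottling + 2·y_hops = 26.
→ y_bottling = 2 and y_hops = 8.
Reduced cost of lager: c₃ − yᵀa₃ = 33 − (2·2 + 8·4) = 33 − 36 = -3.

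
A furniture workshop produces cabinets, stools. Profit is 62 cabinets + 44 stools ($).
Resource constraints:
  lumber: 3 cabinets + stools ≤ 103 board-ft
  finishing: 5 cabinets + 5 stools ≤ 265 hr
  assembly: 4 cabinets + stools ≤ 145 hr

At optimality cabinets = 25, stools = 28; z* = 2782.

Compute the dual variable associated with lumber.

Binding: lumber and finishing. Non-binding: assembly (17 unused).
Since assembly is not tight, its dual is 0.
The binding rows give the dual system: 3·y_lumber + 5·y_finishing = 62 and 1·y_lumber + 5·y_finishing = 44.
This yields shadow prices y_lumber = 9, y_finishing = 7.
Shadow price of lumber = 9.

9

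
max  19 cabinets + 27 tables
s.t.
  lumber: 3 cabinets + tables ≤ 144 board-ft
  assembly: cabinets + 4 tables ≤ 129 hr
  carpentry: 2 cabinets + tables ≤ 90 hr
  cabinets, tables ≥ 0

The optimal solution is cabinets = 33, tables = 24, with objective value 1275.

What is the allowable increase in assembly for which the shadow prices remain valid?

Binding constraints: assembly, carpentry. The basis is B = [[1,4],[2,1]] with det -7.
Per unit increase in assembly, x* moves by d = (-0.1429, 0.2857).
The basis stays optimal until cabinets reaches 0; allowable increase = 231 hr.

231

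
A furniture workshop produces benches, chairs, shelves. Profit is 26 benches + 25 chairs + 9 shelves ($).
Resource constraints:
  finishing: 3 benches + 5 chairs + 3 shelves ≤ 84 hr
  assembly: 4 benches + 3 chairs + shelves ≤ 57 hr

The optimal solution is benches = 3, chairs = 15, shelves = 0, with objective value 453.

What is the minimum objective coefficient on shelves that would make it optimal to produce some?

Both finishing and assembly are binding at x*.
Dual feasibility on the basic columns requires 3·y_finishing + 4·y_assembly = 26, 5·y_finishing + 3·y_assembly = 25.
This yields shadow prices y_finishing = 2, y_assembly = 5.
shelves enters the basis when its profit ≥ yᵀa₃ = 2·3 + 5·1 = 11.

11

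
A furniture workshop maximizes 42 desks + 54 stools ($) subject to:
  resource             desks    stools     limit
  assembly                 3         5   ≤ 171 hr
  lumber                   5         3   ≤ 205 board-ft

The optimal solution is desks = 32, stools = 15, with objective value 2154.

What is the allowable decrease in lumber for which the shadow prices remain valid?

102.4

Binding constraints: assembly, lumber. The basis is B = [[3,5],[5,3]] with det -16.
Per unit decrease in lumber, x* moves by d = (-0.3125, 0.1875).
The basis stays optimal until desks reaches 0; allowable decrease = 102.4 board-ft.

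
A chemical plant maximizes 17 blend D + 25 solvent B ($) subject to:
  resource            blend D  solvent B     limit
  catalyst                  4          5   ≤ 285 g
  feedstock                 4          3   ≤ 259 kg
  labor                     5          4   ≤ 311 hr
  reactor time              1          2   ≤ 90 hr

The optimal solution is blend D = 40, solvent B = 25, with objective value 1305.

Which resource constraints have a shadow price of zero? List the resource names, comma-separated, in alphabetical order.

feedstock, labor

catalyst: 285/285 (binding)
feedstock: 235/259 (slack 24)
labor: 300/311 (slack 11)
reactor time: 90/90 (binding)
By complementary slackness, a constraint with positive slack has shadow price 0 → feedstock, labor.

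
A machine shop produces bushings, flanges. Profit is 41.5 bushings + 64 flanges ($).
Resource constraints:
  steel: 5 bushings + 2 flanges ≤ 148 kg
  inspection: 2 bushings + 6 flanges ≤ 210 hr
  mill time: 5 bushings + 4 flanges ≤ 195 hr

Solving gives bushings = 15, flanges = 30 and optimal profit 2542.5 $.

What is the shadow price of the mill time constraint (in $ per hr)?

Binding: inspection and mill time. Non-binding: steel (13 unused).
Slack constraints have shadow price 0 (complementary slackness).
From A_Bᵀ y = c: 2·y_inspection + 5·y_mill time = 41.5; 6·y_inspection + 4·y_mill time = 64.
This yields shadow prices y_inspection = 7, y_mill time = 5.5.
Shadow price of mill time = 5.5.

5.5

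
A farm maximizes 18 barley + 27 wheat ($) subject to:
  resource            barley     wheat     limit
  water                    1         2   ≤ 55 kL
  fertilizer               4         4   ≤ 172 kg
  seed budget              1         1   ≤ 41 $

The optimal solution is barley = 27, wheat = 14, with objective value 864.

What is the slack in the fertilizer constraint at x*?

fertilizer used = 4·27 + 4·14 = 164; slack = 172 − 164 = 8.

8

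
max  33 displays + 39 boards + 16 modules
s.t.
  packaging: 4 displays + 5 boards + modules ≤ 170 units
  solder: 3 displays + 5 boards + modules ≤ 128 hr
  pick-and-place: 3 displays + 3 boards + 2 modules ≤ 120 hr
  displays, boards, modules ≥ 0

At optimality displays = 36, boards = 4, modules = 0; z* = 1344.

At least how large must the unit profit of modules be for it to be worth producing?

19

At the optimum: packaging uses 164 of 170 (slack = 6); solder uses 128 of 128 (binding); pick-and-place uses 120 of 120 (binding).
Since packaging is not tight, its dual is 0.
From A_Bᵀ y = c: 3·y_solder + 3·y_pick-and-place = 33; 5·y_solder + 3·y_pick-and-place = 39.
Solving: y_solder = 3, y_pick-and-place = 8.
modules enters the basis when its profit ≥ yᵀa₃ = 3·1 + 8·2 = 19.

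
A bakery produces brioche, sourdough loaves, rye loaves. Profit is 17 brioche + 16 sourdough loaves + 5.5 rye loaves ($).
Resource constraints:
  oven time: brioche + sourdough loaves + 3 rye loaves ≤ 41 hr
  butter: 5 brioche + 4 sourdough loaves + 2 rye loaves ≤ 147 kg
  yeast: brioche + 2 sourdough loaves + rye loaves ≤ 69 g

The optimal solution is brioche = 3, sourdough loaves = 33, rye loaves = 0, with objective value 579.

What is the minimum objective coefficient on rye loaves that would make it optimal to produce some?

8

Binding: butter and yeast. Non-binding: oven time (5 unused).
Slack constraints have shadow price 0 (complementary slackness).
From A_Bᵀ y = c: 5·y_butter + 1·y_yeast = 17; 4·y_butter + 2·y_yeast = 16.
Solving: y_butter = 3, y_yeast = 2.
rye loaves enters the basis when its profit ≥ yᵀa₃ = 3·2 + 2·1 = 8.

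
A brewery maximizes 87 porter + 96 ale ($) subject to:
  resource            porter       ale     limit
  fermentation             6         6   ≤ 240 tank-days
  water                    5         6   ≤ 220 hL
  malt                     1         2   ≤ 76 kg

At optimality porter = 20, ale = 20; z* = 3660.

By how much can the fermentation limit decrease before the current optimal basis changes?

20

Binding constraints: fermentation, water. The basis is B = [[6,6],[5,6]] with det 6.
Per unit decrease in fermentation, x* moves by d = (-1, 0.8333).
The basis stays optimal until porter reaches 0; allowable decrease = 20 tank-days.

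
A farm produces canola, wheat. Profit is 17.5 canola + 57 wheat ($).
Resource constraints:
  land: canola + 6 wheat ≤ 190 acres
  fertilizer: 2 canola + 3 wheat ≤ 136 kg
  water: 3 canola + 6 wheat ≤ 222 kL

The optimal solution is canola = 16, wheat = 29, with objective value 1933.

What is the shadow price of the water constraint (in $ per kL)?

Binding: land and water. Non-binding: fertilizer (17 unused).
By complementary slackness, y = 0 for the non-binding constraint.
Dual feasibility on the basic columns requires 1·y_land + 3·y_water = 17.5, 6·y_land + 6·y_water = 57.
→ y_land = 5.5 and y_water = 4.
Shadow price of water = 4.

4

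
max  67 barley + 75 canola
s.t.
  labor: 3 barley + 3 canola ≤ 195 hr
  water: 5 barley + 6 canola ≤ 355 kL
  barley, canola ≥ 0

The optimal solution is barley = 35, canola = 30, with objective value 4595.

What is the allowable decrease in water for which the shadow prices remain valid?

Binding constraints: labor, water. The basis is B = [[3,3],[5,6]] with det 3.
Per unit decrease in water, x* moves by d = (1, -1).
The basis stays optimal until canola reaches 0; allowable decrease = 30 kL.

30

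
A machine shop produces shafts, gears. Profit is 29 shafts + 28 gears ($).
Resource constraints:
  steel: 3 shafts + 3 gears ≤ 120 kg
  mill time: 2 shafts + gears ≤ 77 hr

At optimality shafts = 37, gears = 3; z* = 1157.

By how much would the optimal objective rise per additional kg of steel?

Both steel and mill time are binding at x*.
From A_Bᵀ y = c: 3·y_steel + 2·y_mill time = 29; 3·y_steel + 1·y_mill time = 28.
→ y_steel = 9 and y_mill time = 1.
Shadow price of steel = 9.

9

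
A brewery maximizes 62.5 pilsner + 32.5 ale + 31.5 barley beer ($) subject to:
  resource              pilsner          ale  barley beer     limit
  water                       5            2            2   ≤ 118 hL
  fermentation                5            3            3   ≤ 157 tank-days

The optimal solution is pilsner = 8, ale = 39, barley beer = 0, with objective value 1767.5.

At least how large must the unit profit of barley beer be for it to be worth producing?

32.5

Check each constraint at x*: water 118/118 (tight); fermentation 157/157 (tight).
The binding rows give the dual system: 5·y_water + 5·y_fermentation = 62.5 and 2·y_water + 3·y_fermentation = 32.5.
This yields shadow prices y_water = 5, y_fermentation = 7.5.
barley beer enters the basis when its profit ≥ yᵀa₃ = 5·2 + 7.5·3 = 32.5.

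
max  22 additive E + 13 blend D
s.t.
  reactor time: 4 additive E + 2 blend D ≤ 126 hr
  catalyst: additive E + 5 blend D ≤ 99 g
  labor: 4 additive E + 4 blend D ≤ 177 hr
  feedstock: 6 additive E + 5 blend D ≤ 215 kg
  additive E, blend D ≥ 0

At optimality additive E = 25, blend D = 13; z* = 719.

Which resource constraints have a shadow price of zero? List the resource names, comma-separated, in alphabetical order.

reactor time: 126/126 (binding)
catalyst: 90/99 (slack 9)
labor: 152/177 (slack 25)
feedstock: 215/215 (binding)
By complementary slackness, a constraint with positive slack has shadow price 0 → catalyst, labor.

catalyst, labor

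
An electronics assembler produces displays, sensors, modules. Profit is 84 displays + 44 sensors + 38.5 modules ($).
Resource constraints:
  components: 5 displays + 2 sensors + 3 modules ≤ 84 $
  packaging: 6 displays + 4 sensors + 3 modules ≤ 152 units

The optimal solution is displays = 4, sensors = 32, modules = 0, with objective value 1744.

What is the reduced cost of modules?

-8

Both components and packaging are binding at x*.
From A_Bᵀ y = c: 5·y_components + 6·y_packaging = 84; 2·y_components + 4·y_packaging = 44.
→ y_components = 9 and y_packaging = 6.5.
Reduced cost of modules: c₃ − yᵀa₃ = 38.5 − (9·3 + 6.5·3) = 38.5 − 46.5 = -8.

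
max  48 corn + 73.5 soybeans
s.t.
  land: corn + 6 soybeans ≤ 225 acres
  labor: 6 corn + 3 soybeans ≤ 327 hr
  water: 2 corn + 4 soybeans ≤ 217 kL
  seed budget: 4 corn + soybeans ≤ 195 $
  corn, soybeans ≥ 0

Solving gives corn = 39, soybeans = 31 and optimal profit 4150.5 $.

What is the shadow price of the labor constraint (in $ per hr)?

At the optimum: land uses 225 of 225 (binding); labor uses 327 of 327 (binding); water uses 202 of 217 (slack = 15); seed budget uses 187 of 195 (slack = 8).
By complementary slackness, y = 0 for the non-binding constraints.
From A_Bᵀ y = c: 1·y_land + 6·y_labor = 48; 6·y_land + 3·y_labor = 73.5.
Solving: y_land = 9, y_labor = 6.5.
Shadow price of labor = 6.5.

6.5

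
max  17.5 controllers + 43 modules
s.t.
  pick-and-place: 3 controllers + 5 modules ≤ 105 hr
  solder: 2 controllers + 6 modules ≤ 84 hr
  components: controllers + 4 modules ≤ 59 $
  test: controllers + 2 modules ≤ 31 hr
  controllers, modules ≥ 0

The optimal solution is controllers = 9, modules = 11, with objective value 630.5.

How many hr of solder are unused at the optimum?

solder used = 2·9 + 6·11 = 84; slack = 84 − 84 = 0.

0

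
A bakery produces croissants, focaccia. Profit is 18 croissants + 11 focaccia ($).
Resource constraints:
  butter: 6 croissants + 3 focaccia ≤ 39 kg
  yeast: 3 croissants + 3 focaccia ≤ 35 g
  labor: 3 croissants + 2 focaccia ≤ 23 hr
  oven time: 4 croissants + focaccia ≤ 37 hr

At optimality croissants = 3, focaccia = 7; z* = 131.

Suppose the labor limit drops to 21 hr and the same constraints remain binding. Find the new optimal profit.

Binding: butter and labor. Non-binding: yeast (5 unused), oven time (18 unused).
Slack constraints have shadow price 0 (complementary slackness).
The binding rows give the dual system: 6·y_butter + 3·y_labor = 18 and 3·y_butter + 2·y_labor = 11.
→ y_butter = 1 and y_labor = 4.
Δz = y_labor·Δb = 4 × (-2) = -8, so new z* = 131 − 8 = 123.

123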